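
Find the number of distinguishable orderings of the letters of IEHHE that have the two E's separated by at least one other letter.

18

There are 5!/(2!·2!) = 30 arrangements of IEHHE in total.
Arrangements with the E's together: treat EE as one letter, giving (4)!/(2!) = 12.
Subtracting, 30 − 12 = 18 arrangements keep the E's apart.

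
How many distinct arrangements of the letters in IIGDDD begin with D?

30

Fix D in the first position and arrange the remaining 5 letters.
Those 5 letters have D appearing twice and I appearing twice, giving (5)!/(2!·2!) = 30.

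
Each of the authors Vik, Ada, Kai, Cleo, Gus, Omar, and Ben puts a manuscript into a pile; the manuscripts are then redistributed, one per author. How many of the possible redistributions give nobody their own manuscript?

This is the derangement count D_7: permutations of 7 items with no fixed point.
By inclusion–exclusion this is Σ_{j=0}^{7} (−1)^j C(7,j)·(7−j)!.
Computing: 5040 − 5040 + 2520 − 840 + 210 − 42 + 7 − 1 = 1854.

1854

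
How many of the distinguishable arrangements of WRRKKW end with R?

30

Fix R in the last position and arrange the remaining 5 letters.
Those 5 letters have K appearing twice and W appearing twice, giving (5)!/(2!·2!) = 30.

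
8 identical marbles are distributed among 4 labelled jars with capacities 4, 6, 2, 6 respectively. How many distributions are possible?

82

By stars and bars, unrestricted non-negative solutions to x_1+…+x_4 = 8 number C(8+3,3) = 165.
Subtract solutions that violate a single cap (substitute x_i' = x_i − (cap_i+1)): x_1 ≥ 5 gives C(6,3) = 20; x_2 ≥ 7 gives C(4,3) = 4; x_3 ≥ 3 gives C(8,3) = 56; x_4 ≥ 7 gives C(4,3) = 4. Together 84.
Add back pairs where two caps are both exceeded: 0 + 1 + 0 + 0 + 0 + 0 = 1.
By inclusion–exclusion the count is 165 − 84 + 1 = 82.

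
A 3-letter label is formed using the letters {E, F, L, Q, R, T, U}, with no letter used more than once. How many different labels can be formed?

This is a permutation of 3 out of 7: P(7,3) = 7!/4!.
7 × 6 × 5 = 210.

210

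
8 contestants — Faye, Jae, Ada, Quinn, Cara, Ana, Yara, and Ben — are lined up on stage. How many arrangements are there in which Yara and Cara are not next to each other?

30240

Of the 8! = 40320 arrangements, those with Yara and Cara adjacent number 2 × 7! = 10080 (treat the pair as a block with 2 internal orders).
So 40320 − 10080 = 30240 arrangements keep them apart.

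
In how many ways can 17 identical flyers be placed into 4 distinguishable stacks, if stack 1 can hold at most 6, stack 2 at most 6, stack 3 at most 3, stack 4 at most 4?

10

Without the upper bounds there are C(20,3) = 1140 ways to split 17 among 4 stacks.
Subtract solutions that violate a single cap (substitute x_i' = x_i − (cap_i+1)): x_1 ≥ 7 gives C(13,3) = 286; x_2 ≥ 7 gives C(13,3) = 286; x_3 ≥ 4 gives C(16,3) = 560; x_4 ≥ 5 gives C(15,3) = 455. Together 1587.
Add back pairs where two caps are both exceeded: 20 + 84 + 56 + 84 + 56 + 165 = 465.
Subtract triples: 0 + 0 + 4 + 4 = 8.
By inclusion–exclusion the count is 1140 − 1587 + 465 − 8 = 10.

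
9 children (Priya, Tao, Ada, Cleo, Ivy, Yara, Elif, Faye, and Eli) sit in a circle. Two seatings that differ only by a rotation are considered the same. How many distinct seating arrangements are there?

Seat Priya anywhere (absorbing the rotational symmetry), then permute the other 8: (8)! = 40320.

40320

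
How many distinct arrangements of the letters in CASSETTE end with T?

Fix T in the last position and arrange the remaining 7 letters.
Those 7 letters have E appearing twice and S appearing twice, giving (7)!/(2!·2!) = 1260.

1260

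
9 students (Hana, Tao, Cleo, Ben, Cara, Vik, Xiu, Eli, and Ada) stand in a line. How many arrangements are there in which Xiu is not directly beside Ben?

282240

Of the 9! = 362880 arrangements, those with Xiu and Ben adjacent number 2 × 8! = 80640 (treat the pair as a block with 2 internal orders).
So 362880 − 80640 = 282240 arrangements keep them apart.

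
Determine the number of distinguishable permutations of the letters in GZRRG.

The 5 letters of GZRRG have repeats: G appearing twice and R appearing twice.
So there are 5! / (2!·2!) = 30 distinguishable arrangements.

30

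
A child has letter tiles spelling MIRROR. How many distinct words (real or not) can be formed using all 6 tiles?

120

MIRROR has 6 letters with R appearing 3 times.
The number of distinct arrangements is 6!/(3!) = 720/6 = 120.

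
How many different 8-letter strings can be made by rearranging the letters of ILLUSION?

Letter multiplicities in ILLUSION: I×2, L×2, N×1, O×1, S×1, U×1.
So there are 8! / (2!·2!) = 10080 distinguishable arrangements.

10080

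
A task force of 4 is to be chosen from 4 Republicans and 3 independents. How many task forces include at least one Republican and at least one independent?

Unrestricted: C(7,4) = 35 ways to pick any 4 of the 7.
Selections missing a whole group: no Republicans → C(3,4) = 0; no independents → C(4,4) = 1.
Both groups omitted at once is impossible, so 35 − 1 = 34.

34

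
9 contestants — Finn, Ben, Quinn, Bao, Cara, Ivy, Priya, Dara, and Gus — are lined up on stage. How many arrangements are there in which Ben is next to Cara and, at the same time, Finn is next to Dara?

Treat {Ben,Cara} as one block (2 orders) and {Finn,Dara} as another (2 orders).
That leaves 7 units to arrange: 2 × 2 × 7! = 4 × 5040 = 20160.

20160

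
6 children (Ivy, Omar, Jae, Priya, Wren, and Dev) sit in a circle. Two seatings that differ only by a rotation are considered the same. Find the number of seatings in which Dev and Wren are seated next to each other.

48

Treat {Dev, Wren} as one unit (2 internal orders) and seat the resulting 5 units around the table: (4)! circular arrangements.
So 2 × (4)! = 2 × 24 = 48.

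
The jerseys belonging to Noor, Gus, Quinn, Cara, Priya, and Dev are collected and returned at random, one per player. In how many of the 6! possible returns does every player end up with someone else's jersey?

This is the derangement count D_6: permutations of 6 items with no fixed point.
By inclusion–exclusion this is Σ_{j=0}^{6} (−1)^j C(6,j)·(6−j)!.
Computing: 720 − 720 + 360 − 120 + 30 − 6 + 1 = 265.

265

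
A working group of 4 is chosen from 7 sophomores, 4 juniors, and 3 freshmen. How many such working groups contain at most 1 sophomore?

Split by how many sophomores are chosen (0 through 1).
Sum: C(7,0)·C(7,4) + C(7,1)·C(7,3) = 35 + 245 = 280.

280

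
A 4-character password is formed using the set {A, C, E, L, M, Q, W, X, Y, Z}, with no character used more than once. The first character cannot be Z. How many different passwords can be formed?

4536

The first character has 10−1 = 9 choices (anything except Z).
The remaining 3 characters are filled from the other 9 symbols without repetition: 9 × 8 × 7 = 504.
Total: 9 × 504 = 4536.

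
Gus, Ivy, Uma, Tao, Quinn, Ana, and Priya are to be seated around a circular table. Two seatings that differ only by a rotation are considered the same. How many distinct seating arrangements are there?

Seat Gus anywhere (absorbing the rotational symmetry), then permute the other 6: (6)! = 720.

720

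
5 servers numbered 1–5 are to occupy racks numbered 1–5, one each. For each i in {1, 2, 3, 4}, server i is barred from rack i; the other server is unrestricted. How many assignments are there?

53

Let Aᵢ (for 1 ≤ i ≤ 4) be the placements that put server i in its forbidden rack. Any j of these fix j positions, leaving (5−j)! ways to fill the rest, and there are C(4,j) ways to pick which j.
By inclusion–exclusion, the number of valid placements is Σ_{j=0}^{4} (−1)^j C(4,j)·(5−j)!.
Computing: 120 − 96 + 36 − 8 + 1 = 53.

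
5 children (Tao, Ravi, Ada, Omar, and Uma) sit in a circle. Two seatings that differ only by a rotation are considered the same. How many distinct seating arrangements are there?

24

Seat Tao anywhere (absorbing the rotational symmetry), then permute the other 4: (4)! = 24.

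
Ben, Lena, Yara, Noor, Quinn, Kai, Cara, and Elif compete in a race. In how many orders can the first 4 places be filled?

There are 8 choices for 1st place, 7 for 2nd, and so on down to 5 for position 4.
That gives 8 × 7 × 6 × 5 = 1680.

1680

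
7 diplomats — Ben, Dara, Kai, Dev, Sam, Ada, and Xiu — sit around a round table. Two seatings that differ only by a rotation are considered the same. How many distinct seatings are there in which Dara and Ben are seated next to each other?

Glue Dara and Ben into a block (2 internal orders). Seating 6 units around a circle gives (5)! arrangements.
So 2 × (5)! = 2 × 120 = 240.

240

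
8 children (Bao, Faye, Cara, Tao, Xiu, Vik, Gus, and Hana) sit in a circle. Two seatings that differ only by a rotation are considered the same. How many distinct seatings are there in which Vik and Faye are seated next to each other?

Treat {Vik, Faye} as one unit (2 internal orders) and seat the resulting 7 units around the table: (6)! circular arrangements.
So 2 × (6)! = 2 × 720 = 1440.

1440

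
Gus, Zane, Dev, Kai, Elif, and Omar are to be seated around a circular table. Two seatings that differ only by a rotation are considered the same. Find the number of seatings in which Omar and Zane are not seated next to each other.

All circular seatings of 6 people number (5)! = 120.
Those with Omar next to Zane: fuse the pair into one unit and seat 5 units around a circle — 2·(4)! = 48.
Subtracting, 120 − 48 = 72.

72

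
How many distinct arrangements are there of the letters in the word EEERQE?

Letter multiplicities in EEERQE: E×4, Q×1, R×1.
So there are 6! / (4!) = 30 distinguishable arrangements.

30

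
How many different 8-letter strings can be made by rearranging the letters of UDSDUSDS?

560

UDSDUSDS has 8 letters with D appearing 3 times, S appearing 3 times, and U appearing twice.
So there are 8! / (3!·3!·2!) = 560 distinguishable arrangements.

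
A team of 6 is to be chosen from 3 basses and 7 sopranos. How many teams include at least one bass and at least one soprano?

203

Total 6-person selections from all 10: C(10,6) = 210.
Selections missing a whole group: no basses → C(7,6) = 7; no sopranos → C(3,6) = 0.
Both groups omitted at once is impossible, so 210 − 7 = 203.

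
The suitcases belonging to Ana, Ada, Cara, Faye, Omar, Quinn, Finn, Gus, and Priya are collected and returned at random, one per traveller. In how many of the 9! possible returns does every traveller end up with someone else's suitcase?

133496

Let Aᵢ be the assignments in which traveller i gets their own suitcase. We want the size of the complement of A₁∪…∪A_9.
By inclusion–exclusion this is Σ_{j=0}^{9} (−1)^j C(9,j)·(9−j)!.
Computing: 362880 − 362880 + 181440 − 60480 + 15120 − 3024 + 504 − 72 + 9 − 1 = 133496.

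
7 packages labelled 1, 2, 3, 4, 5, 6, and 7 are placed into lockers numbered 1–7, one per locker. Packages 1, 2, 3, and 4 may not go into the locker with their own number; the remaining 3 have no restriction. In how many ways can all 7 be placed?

Let Aᵢ (for 1 ≤ i ≤ 4) be the placements that put package i in its forbidden locker. Any j of these fix j positions, leaving (7−j)! ways to fill the rest, and there are C(4,j) ways to pick which j.
By inclusion–exclusion, the number of valid placements is Σ_{j=0}^{4} (−1)^j C(4,j)·(7−j)!.
Computing: 5040 − 2880 + 720 − 96 + 6 = 2790.

2790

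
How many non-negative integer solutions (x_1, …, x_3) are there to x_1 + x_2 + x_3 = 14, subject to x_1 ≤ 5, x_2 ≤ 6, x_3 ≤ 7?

Without the upper bounds there are C(16,2) = 120 ways to split 14 among 3 variables.
Subtract solutions that violate a single cap (substitute x_i' = x_i − (cap_i+1)): x_1 ≥ 6 gives C(10,2) = 45; x_2 ≥ 7 gives C(9,2) = 36; x_3 ≥ 8 gives C(8,2) = 28. Together 109.
Add back pairs where two caps are both exceeded: 3 + 1 + 0 = 4.
By inclusion–exclusion the count is 120 − 109 + 4 = 15.

15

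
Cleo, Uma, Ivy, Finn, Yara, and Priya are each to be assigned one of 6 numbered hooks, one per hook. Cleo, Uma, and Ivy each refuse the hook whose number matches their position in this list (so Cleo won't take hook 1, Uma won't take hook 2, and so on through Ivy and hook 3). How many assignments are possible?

Let Aᵢ (for i ∈ {1, 2, 3}) be the placements that put person i in their forbidden hook. Any j of these fix j positions, leaving (6−j)! ways to fill the rest, and there are C(3,j) ways to pick which j.
By inclusion–exclusion, the number of valid placements is Σ_{j=0}^{3} (−1)^j C(3,j)·(6−j)!.
Computing: 720 − 360 + 72 − 6 = 426.

426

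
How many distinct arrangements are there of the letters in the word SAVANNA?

420

Letter multiplicities in SAVANNA: A×3, N×2, S×1, V×1.
Dividing 7! = 5040 by 3!·2! = 12 for the repeated letters gives 420.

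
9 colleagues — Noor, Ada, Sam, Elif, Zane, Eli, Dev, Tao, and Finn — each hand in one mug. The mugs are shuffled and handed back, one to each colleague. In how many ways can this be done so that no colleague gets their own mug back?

133496

Let Aᵢ be the assignments in which colleague i gets their own mug. We want the size of the complement of A₁∪…∪A_9.
By inclusion–exclusion this is Σ_{j=0}^{9} (−1)^j C(9,j)·(9−j)!.
Computing: 362880 − 362880 + 181440 − 60480 + 15120 − 3024 + 504 − 72 + 9 − 1 = 133496.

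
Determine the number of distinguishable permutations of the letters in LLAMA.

30

LLAMA has 5 letters with A appearing twice and L appearing twice.
Dividing 5! = 120 by 2!·2! = 4 for the repeated letters gives 30.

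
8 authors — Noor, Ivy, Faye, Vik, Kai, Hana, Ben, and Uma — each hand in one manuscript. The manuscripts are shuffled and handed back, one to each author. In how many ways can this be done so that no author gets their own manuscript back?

14833

This is the derangement count D_8: permutations of 8 items with no fixed point.
By inclusion–exclusion this is Σ_{j=0}^{8} (−1)^j C(8,j)·(8−j)!.
Computing: 40320 − 40320 + 20160 − 6720 + 1680 − 336 + 56 − 8 + 1 = 14833.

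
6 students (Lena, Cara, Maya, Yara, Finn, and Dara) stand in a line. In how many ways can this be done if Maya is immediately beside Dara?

240

Treat {Maya, Dara} as a single unit. There are 5 units to order, and the pair itself can be ordered 2 ways.
That gives 2 × 5! = 2 × 120 = 240.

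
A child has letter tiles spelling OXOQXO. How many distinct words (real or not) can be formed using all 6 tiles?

60

OXOQXO has 6 letters with O appearing 3 times and X appearing twice.
Dividing 6! = 720 by 3!·2! = 12 for the repeated letters gives 60.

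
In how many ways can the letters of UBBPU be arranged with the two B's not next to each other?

18

Total arrangements of UBBPU: 5!/(2!·2!) = 30.
If the two B's are adjacent, glue them into one block, leaving 4 items to arrange: (4)!/(2!) = 12 ways.
Subtracting, 30 − 12 = 18 arrangements keep the B's apart.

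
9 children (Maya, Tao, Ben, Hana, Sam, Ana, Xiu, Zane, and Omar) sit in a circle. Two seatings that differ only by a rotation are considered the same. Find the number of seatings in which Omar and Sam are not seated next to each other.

Without the restriction there are (8)! = 40320 seatings.
Those with Omar next to Sam: fuse the pair into one unit and seat 8 units around a circle — 2·(7)! = 10080.
Subtracting, 40320 − 10080 = 30240.

30240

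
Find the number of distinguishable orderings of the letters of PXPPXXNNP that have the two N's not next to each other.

980

There are 9!/(4!·3!·2!) = 1260 arrangements of PXPPXXNNP in total.
Arrangements with the N's together: treat NN as one letter, giving (8)!/(4!·3!) = 280.
Hence 1260 − 280 = 980.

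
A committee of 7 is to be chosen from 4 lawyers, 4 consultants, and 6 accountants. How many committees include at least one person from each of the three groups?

3184

Total 7-person selections from all 14: C(14,7) = 3432.
Subtract selections that omit an entire group: no lawyers → C(10,7) = 120; no consultants → C(10,7) = 120; no accountants → C(8,7) = 8.
Add back selections omitting two groups (i.e. drawn from a single group): C(4,7) + C(4,7) + C(6,7) = 0.
By inclusion–exclusion: 3432 − 248 + 0 = 3184.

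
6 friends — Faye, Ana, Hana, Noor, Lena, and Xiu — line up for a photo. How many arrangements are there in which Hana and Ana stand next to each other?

Glue Hana and Ana into one block (2 internal orders), leaving 5 units to arrange in a row.
So the count is 2·(5)! = 240.

240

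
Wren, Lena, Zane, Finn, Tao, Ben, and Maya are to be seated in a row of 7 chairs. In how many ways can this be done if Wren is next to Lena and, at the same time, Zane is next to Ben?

480

Treat {Wren,Lena} as one block (2 orders) and {Zane,Ben} as another (2 orders).
That leaves 5 units to arrange: 2 × 2 × 5! = 4 × 120 = 480.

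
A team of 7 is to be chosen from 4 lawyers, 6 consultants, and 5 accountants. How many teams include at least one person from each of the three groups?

5949

Total 7-person selections from all 15: C(15,7) = 6435.
Selections missing a whole group: no lawyers → C(11,7) = 330; no consultants → C(9,7) = 36; no accountants → C(10,7) = 120.
Add back selections omitting two groups (i.e. drawn from a single group): C(4,7) + C(6,7) + C(5,7) = 0.
By inclusion–exclusion: 6435 − 486 + 0 = 5949.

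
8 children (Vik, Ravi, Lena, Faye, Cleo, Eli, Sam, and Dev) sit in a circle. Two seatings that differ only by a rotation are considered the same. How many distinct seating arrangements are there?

5040

Around a circle, 8 distinct people have 8!/8 = (7)! = 5040 rotationally distinct seatings.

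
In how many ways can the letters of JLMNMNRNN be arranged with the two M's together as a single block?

1680

Treat the 2 copies of M as a single block. The multiset to arrange is then {MM, J, L, N, N, N, N, R}, 8 items in all.
That gives (8)!/(4!) = 1680 arrangements.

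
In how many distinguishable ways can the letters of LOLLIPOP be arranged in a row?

1680

LOLLIPOP has 8 letters with L appearing 3 times, O appearing twice, and P appearing twice.
So there are 8! / (3!·2!·2!) = 1680 distinguishable arrangements.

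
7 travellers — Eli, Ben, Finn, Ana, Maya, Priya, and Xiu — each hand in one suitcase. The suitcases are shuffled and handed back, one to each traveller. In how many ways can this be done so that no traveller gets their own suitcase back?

1854

Let Aᵢ be the assignments in which traveller i gets their own suitcase. We want the size of the complement of A₁∪…∪A_7.
By inclusion–exclusion this is Σ_{j=0}^{7} (−1)^j C(7,j)·(7−j)!.
Computing: 5040 − 5040 + 2520 − 840 + 210 − 42 + 7 − 1 = 1854.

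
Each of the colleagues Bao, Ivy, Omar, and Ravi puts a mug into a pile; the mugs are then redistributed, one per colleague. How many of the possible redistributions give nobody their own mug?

9

Let Aᵢ be the assignments in which colleague i gets their own mug. We want the size of the complement of A₁∪…∪A_4.
By inclusion–exclusion this is Σ_{j=0}^{4} (−1)^j C(4,j)·(4−j)!.
Computing: 24 − 24 + 12 − 4 + 1 = 9.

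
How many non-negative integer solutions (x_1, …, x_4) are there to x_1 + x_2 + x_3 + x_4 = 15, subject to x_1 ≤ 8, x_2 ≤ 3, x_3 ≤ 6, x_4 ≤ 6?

By stars and bars, unrestricted non-negative solutions to x_1+…+x_4 = 15 number C(15+3,3) = 816.
Subtract solutions that violate a single cap (substitute x_i' = x_i − (cap_i+1)): x_1 ≥ 9 gives C(9,3) = 84; x_2 ≥ 4 gives C(14,3) = 364; x_3 ≥ 7 gives C(11,3) = 165; x_4 ≥ 7 gives C(11,3) = 165. Together 778.
Add back pairs where two caps are both exceeded: 10 + 0 + 0 + 35 + 35 + 4 = 84.
By inclusion–exclusion the count is 816 − 778 + 84 = 122.

122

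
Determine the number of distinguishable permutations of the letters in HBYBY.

The 5 letters of HBYBY have repeats: B appearing twice and Y appearing twice.
So there are 5! / (2!·2!) = 30 distinguishable arrangements.

30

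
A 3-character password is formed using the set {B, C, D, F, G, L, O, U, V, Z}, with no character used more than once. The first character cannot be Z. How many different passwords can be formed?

648

The first character has 10−1 = 9 choices (anything except Z).
The remaining 2 characters are filled from the other 9 symbols without repetition: 9 × 8 = 72.
Total: 9 × 72 = 648.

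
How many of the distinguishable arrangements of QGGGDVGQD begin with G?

Fix G in the first position and arrange the remaining 8 letters.
Those 8 letters have D appearing twice, G appearing 3 times, and Q appearing twice, giving (8)!/(3!·2!·2!) = 1680.

1680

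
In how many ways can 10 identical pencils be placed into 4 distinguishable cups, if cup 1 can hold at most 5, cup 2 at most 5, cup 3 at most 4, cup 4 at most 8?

156

By stars and bars, unrestricted non-negative solutions to x_1+…+x_4 = 10 number C(10+3,3) = 286.
Subtract solutions that violate a single cap (substitute x_i' = x_i − (cap_i+1)): x_1 ≥ 6 gives C(7,3) = 35; x_2 ≥ 6 gives C(7,3) = 35; x_3 ≥ 5 gives C(8,3) = 56; x_4 ≥ 9 gives C(4,3) = 4. Together 130.
No two caps can be exceeded simultaneously, so the pair terms are all 0.
By inclusion–exclusion the count is 286 − 130 + 0 = 156.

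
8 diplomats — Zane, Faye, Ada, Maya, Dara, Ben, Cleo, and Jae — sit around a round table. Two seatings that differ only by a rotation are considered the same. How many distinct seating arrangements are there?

Around a circle, 8 distinct people have 8!/8 = (7)! = 5040 rotationally distinct seatings.

5040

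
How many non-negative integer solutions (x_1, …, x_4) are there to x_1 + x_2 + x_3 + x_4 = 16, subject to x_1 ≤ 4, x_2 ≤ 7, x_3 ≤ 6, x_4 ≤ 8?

Ignoring the caps, the number of non-negative solutions to x_1+…+x_4 = 16 is C(19,3) = 969.
Subtract solutions that violate a single cap (substitute x_i' = x_i − (cap_i+1)): x_1 ≥ 5 gives C(14,3) = 364; x_2 ≥ 8 gives C(11,3) = 165; x_3 ≥ 7 gives C(12,3) = 220; x_4 ≥ 9 gives C(10,3) = 120. Together 869.
Add back pairs where two caps are both exceeded: 20 + 35 + 10 + 4 + 0 + 1 = 70.
By inclusion–exclusion the count is 969 − 869 + 70 = 170.

170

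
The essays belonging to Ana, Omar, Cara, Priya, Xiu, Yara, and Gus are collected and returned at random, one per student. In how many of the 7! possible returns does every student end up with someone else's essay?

1854

This is the derangement count D_7: permutations of 7 items with no fixed point.
By inclusion–exclusion this is Σ_{j=0}^{7} (−1)^j C(7,j)·(7−j)!.
Computing: 5040 − 5040 + 2520 − 840 + 210 − 42 + 7 − 1 = 1854.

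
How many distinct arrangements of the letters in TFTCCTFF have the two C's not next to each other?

Total arrangements of TFTCCTFF: 8!/(3!·3!·2!) = 560.
Arrangements with the C's together: treat CC as one letter, giving (7)!/(3!·3!) = 140.
Hence 560 − 140 = 420.

420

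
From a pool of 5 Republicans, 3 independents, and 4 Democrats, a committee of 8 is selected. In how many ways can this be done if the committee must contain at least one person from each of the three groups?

With no constraint there are C(12,8) = 495 possible selections.
Subtract selections that omit an entire group: no Republicans → C(7,8) = 0; no independents → C(9,8) = 9; no Democrats → C(8,8) = 1.
Add back selections omitting two groups (i.e. drawn from a single group): C(5,8) + C(3,8) + C(4,8) = 0.
By inclusion–exclusion: 495 − 10 + 0 = 485.

485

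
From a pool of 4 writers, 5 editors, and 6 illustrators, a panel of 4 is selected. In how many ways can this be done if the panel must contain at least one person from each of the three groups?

720

Total 4-person selections from all 15: C(15,4) = 1365.
Selections missing a whole group: no writers → C(11,4) = 330; no editors → C(10,4) = 210; no illustrators → C(9,4) = 126.
Add back selections omitting two groups (i.e. drawn from a single group): C(4,4) + C(5,4) + C(6,4) = 21.
By inclusion–exclusion: 1365 − 666 + 21 = 720.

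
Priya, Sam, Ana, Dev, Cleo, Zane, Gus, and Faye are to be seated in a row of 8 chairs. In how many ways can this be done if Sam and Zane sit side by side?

10080

Glue Sam and Zane into one block (2 internal orders), leaving 7 units to arrange in a row.
That gives 2 × 7! = 2 × 5040 = 10080.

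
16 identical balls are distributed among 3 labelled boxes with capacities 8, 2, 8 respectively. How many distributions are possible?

6

By stars and bars, unrestricted non-negative solutions to x_1+…+x_3 = 16 number C(16+2,2) = 153.
Subtract solutions that violate a single cap (substitute x_i' = x_i − (cap_i+1)): x_1 ≥ 9 gives C(9,2) = 36; x_2 ≥ 3 gives C(15,2) = 105; x_3 ≥ 9 gives C(9,2) = 36. Together 177.
Add back pairs where two caps are both exceeded: 15 + 0 + 15 = 30.
By inclusion–exclusion the count is 153 − 177 + 30 = 6.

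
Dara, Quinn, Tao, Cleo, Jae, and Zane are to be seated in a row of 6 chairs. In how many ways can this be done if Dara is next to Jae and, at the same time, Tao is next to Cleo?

96

Treat {Dara,Jae} as one block (2 orders) and {Tao,Cleo} as another (2 orders).
That leaves 4 units to arrange: 2 × 2 × 4! = 4 × 24 = 96.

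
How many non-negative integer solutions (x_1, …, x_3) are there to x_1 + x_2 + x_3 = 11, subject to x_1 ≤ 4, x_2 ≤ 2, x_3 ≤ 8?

9

Without the upper bounds there are C(13,2) = 78 ways to split 11 among 3 variables.
Subtract solutions that violate a single cap (substitute x_i' = x_i − (cap_i+1)): x_1 ≥ 5 gives C(8,2) = 28; x_2 ≥ 3 gives C(10,2) = 45; x_3 ≥ 9 gives C(4,2) = 6. Together 79.
Add back pairs where two caps are both exceeded: 10 + 0 + 0 = 10.
By inclusion–exclusion the count is 78 − 79 + 10 = 9.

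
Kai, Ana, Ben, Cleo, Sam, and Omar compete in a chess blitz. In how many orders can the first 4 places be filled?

360

This is an ordered selection of 4 from 6: P(6,4).
That gives 6 × 5 × 4 × 3 = 360.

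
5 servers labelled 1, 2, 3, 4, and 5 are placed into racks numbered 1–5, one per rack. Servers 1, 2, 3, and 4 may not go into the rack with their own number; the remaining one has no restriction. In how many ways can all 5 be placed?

Let Aᵢ (for 1 ≤ i ≤ 4) be the placements that put server i in its forbidden rack. Any j of these fix j positions, leaving (5−j)! ways to fill the rest, and there are C(4,j) ways to pick which j.
By inclusion–exclusion, the number of valid placements is Σ_{j=0}^{4} (−1)^j C(4,j)·(5−j)!.
Computing: 120 − 96 + 36 − 8 + 1 = 53.

53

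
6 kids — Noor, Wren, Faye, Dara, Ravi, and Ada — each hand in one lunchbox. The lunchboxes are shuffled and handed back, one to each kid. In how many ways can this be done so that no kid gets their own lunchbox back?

265

This is the derangement count D_6: permutations of 6 items with no fixed point.
By inclusion–exclusion this is Σ_{j=0}^{6} (−1)^j C(6,j)·(6−j)!.
Computing: 720 − 720 + 360 − 120 + 30 − 6 + 1 = 265.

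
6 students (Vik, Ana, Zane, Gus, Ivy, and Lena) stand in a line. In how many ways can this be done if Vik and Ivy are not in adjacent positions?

There are 6! = 720 arrangements in all. If Vik and Ivy are adjacent, merging them into one block gives 2·(5)! = 240 arrangements.
So 720 − 240 = 480 arrangements keep them apart.

480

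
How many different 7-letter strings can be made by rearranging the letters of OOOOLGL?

105

OOOOLGL has 7 letters with L appearing twice and O appearing 4 times.
So there are 7! / (4!·2!) = 105 distinguishable arrangements.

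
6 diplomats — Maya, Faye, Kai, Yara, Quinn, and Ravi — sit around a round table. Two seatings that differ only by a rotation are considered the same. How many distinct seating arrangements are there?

Seat Maya anywhere (absorbing the rotational symmetry), then permute the other 5: (5)! = 120.

120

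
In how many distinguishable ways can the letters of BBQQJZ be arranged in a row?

180

The 6 letters of BBQQJZ have repeats: B appearing twice and Q appearing twice.
So there are 6! / (2!·2!) = 180 distinguishable arrangements.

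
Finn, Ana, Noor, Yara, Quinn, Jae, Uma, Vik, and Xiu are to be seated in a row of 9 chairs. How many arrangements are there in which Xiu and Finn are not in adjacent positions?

Of the 9! = 362880 arrangements, those with Xiu and Finn adjacent number 2 × 8! = 80640 (treat the pair as a block with 2 internal orders).
So 362880 − 80640 = 282240 arrangements keep them apart.

282240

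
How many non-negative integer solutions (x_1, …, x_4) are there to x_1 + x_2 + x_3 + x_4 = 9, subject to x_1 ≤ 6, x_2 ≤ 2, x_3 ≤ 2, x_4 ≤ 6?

52

Ignoring the caps, the number of non-negative solutions to x_1+…+x_4 = 9 is C(12,3) = 220.
Subtract solutions that violate a single cap (substitute x_i' = x_i − (cap_i+1)): x_1 ≥ 7 gives C(5,3) = 10; x_2 ≥ 3 gives C(9,3) = 84; x_3 ≥ 3 gives C(9,3) = 84; x_4 ≥ 7 gives C(5,3) = 10. Together 188.
Add back pairs where two caps are both exceeded: 0 + 0 + 0 + 20 + 0 + 0 = 20.
By inclusion–exclusion the count is 220 − 188 + 20 = 52.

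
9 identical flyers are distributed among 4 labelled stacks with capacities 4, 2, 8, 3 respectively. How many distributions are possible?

59

Without the upper bounds there are C(12,3) = 220 ways to split 9 among 4 stacks.
Subtract solutions that violate a single cap (substitute x_i' = x_i − (cap_i+1)): x_1 ≥ 5 gives C(7,3) = 35; x_2 ≥ 3 gives C(9,3) = 84; x_3 ≥ 9 gives C(3,3) = 1; x_4 ≥ 4 gives C(8,3) = 56. Together 176.
Add back pairs where two caps are both exceeded: 4 + 0 + 1 + 0 + 10 + 0 = 15.
By inclusion–exclusion the count is 220 − 176 + 15 = 59.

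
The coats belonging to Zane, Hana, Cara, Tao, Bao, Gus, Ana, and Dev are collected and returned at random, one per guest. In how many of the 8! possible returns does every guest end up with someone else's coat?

Count assignments avoiding every fixed point. For any j of the 8 guests fixed to their own coat, the other 8−j can be arranged in (8−j)! ways.
By inclusion–exclusion this is Σ_{j=0}^{8} (−1)^j C(8,j)·(8−j)!.
Computing: 40320 − 40320 + 20160 − 6720 + 1680 − 336 + 56 − 8 + 1 = 14833.

14833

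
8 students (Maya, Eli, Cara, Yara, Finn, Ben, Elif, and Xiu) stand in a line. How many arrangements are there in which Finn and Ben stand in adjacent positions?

Treat {Finn, Ben} as a single unit. There are 7 units to order, and the pair itself can be ordered 2 ways.
That gives 2 × 7! = 2 × 5040 = 10080.

10080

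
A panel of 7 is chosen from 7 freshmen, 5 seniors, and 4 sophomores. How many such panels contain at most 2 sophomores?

9240

Split by how many sophomores are chosen (0 through 2).
Sum: C(4,0)·C(12,7) + C(4,1)·C(12,6) + C(4,2)·C(12,5) = 792 + 3696 + 4752 = 9240.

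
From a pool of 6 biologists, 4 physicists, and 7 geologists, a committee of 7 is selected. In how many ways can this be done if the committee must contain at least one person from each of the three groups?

Unrestricted: C(17,7) = 19448 ways to pick any 7 of the 17.
Selections missing a whole group: no biologists → C(11,7) = 330; no physicists → C(13,7) = 1716; no geologists → C(10,7) = 120.
Add back selections omitting two groups (i.e. drawn from a single group): C(6,7) + C(4,7) + C(7,7) = 1.
By inclusion–exclusion: 19448 − 2166 + 1 = 17283.

17283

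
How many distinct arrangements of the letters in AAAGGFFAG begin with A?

With the first slot taken by A, it remains to arrange the other 8 letters (AAGGFFAG).
Those 8 letters have A appearing 3 times, F appearing twice, and G appearing 3 times, giving (8)!/(3!·3!·2!) = 560.

560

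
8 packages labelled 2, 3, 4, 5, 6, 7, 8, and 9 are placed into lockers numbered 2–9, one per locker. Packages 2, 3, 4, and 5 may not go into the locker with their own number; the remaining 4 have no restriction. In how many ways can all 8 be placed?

Let Aᵢ (for 2 ≤ i ≤ 5) be the placements that put package i in its forbidden locker. Any j of these fix j positions, leaving (8−j)! ways to fill the rest, and there are C(4,j) ways to pick which j.
By inclusion–exclusion, the number of valid placements is Σ_{j=0}^{4} (−1)^j C(4,j)·(8−j)!.
Computing: 40320 − 20160 + 4320 − 480 + 24 = 24024.

24024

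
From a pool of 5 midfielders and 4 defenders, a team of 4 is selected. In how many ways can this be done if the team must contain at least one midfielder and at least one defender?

120

Total 4-person selections from all 9: C(9,4) = 126.
Subtract selections that omit an entire group: no midfielders → C(4,4) = 1; no defenders → C(5,4) = 5.
Both groups omitted at once is impossible, so 126 − 6 = 120.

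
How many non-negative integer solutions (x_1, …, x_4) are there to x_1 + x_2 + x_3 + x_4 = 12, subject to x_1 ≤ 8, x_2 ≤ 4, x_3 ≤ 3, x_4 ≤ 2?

41

Ignoring the caps, the number of non-negative solutions to x_1+…+x_4 = 12 is C(15,3) = 455.
Subtract solutions that violate a single cap (substitute x_i' = x_i − (cap_i+1)): x_1 ≥ 9 gives C(6,3) = 20; x_2 ≥ 5 gives C(10,3) = 120; x_3 ≥ 4 gives C(11,3) = 165; x_4 ≥ 3 gives C(12,3) = 220. Together 525.
Add back pairs where two caps are both exceeded: 0 + 0 + 1 + 20 + 35 + 56 = 112.
Subtract triples: 0 + 0 + 0 + 1 = 1.
By inclusion–exclusion the count is 455 − 525 + 112 − 1 = 41.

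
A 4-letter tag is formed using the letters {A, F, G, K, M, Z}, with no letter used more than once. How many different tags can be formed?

This is a permutation of 4 out of 6: P(6,4) = 6!/2!.
That product is 6 × 5 × 4 × 3 = 360.

360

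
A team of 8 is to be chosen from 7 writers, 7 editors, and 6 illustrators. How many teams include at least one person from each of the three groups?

120393

With no constraint there are C(20,8) = 125970 possible selections.
Subtract selections that omit an entire group: no writers → C(13,8) = 1287; no editors → C(13,8) = 1287; no illustrators → C(14,8) = 3003.
Add back selections omitting two groups (i.e. drawn from a single group): C(7,8) + C(7,8) + C(6,8) = 0.
By inclusion–exclusion: 125970 − 5577 + 0 = 120393.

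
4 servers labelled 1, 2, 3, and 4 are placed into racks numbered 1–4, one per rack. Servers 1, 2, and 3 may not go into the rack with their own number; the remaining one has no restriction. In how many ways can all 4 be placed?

Let Aᵢ (for i ∈ {1, 2, 3}) be the placements that put server i in its forbidden rack. Any j of these fix j positions, leaving (4−j)! ways to fill the rest, and there are C(3,j) ways to pick which j.
By inclusion–exclusion, the number of valid placements is Σ_{j=0}^{3} (−1)^j C(3,j)·(4−j)!.
Computing: 24 − 18 + 6 − 1 = 11.

11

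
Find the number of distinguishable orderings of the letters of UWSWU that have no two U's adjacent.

18

Total arrangements of UWSWU: 5!/(2!·2!) = 30.
Arrangements with the U's together: treat UU as one letter, giving (4)!/(2!) = 12.
Subtracting, 30 − 12 = 18 arrangements keep the U's apart.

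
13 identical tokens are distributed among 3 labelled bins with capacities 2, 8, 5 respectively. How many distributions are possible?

6

By stars and bars, unrestricted non-negative solutions to x_1+…+x_3 = 13 number C(13+2,2) = 105.
Subtract solutions that violate a single cap (substitute x_i' = x_i − (cap_i+1)): x_1 ≥ 3 gives C(12,2) = 66; x_2 ≥ 9 gives C(6,2) = 15; x_3 ≥ 6 gives C(9,2) = 36. Together 117.
Add back pairs where two caps are both exceeded: 3 + 15 + 0 = 18.
By inclusion–exclusion the count is 105 − 117 + 18 = 6.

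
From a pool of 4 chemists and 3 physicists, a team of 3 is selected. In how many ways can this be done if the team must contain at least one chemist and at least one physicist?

Unrestricted: C(7,3) = 35 ways to pick any 3 of the 7.
Subtract selections that omit an entire group: no chemists → C(3,3) = 1; no physicists → C(4,3) = 4.
Both groups omitted at once is impossible, so 35 − 5 = 30.

30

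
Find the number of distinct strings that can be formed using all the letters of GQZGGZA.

GQZGGZA has 7 letters with G appearing 3 times and Z appearing twice.
The number of distinct arrangements is 7!/(3!·2!) = 5040/12 = 420.

420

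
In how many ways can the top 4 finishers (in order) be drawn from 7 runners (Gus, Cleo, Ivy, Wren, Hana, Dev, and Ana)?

There are 7 choices for 1st place, 6 for 2nd, and so on down to 4 for position 4.
That gives 7 × 6 × 5 × 4 = 840.

840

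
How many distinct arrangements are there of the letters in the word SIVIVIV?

140

SIVIVIV has 7 letters with I appearing 3 times and V appearing 3 times.
The number of distinct arrangements is 7!/(3!·3!) = 5040/36 = 140.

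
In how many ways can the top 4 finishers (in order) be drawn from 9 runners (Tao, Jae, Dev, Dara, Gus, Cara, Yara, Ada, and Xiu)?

3024

There are 9 choices for 1st place, 8 for 2nd, and so on down to 6 for position 4.
That gives 9 × 8 × 7 × 6 = 3024.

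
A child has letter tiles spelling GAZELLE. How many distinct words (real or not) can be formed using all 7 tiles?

GAZELLE has 7 letters with E appearing twice and L appearing twice.
Dividing 7! = 5040 by 2!·2! = 4 for the repeated letters gives 1260.

1260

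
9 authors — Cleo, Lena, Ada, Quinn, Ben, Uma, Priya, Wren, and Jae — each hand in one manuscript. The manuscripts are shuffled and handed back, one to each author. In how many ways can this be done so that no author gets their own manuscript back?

133496

Let Aᵢ be the assignments in which author i gets their own manuscript. We want the size of the complement of A₁∪…∪A_9.
By inclusion–exclusion this is Σ_{j=0}^{9} (−1)^j C(9,j)·(9−j)!.
Computing: 362880 − 362880 + 181440 − 60480 + 15120 − 3024 + 504 − 72 + 9 − 1 = 133496.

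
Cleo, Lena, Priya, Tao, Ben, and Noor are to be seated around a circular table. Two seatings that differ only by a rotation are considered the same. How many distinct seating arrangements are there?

120

Around a circle, 6 distinct people have 6!/6 = (5)! = 120 rotationally distinct seatings.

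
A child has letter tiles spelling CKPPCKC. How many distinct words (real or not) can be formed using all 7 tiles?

210

CKPPCKC has 7 letters with C appearing 3 times, K appearing twice, and P appearing twice.
The number of distinct arrangements is 7!/(3!·2!·2!) = 5040/24 = 210.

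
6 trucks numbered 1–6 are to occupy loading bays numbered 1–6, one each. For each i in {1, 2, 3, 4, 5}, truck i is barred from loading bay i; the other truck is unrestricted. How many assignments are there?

309

Let Aᵢ (for 1 ≤ i ≤ 5) be the placements that put truck i in its forbidden loading bay. Any j of these fix j positions, leaving (6−j)! ways to fill the rest, and there are C(5,j) ways to pick which j.
By inclusion–exclusion, the number of valid placements is Σ_{j=0}^{5} (−1)^j C(5,j)·(6−j)!.
Computing: 720 − 600 + 240 − 60 + 10 − 1 = 309.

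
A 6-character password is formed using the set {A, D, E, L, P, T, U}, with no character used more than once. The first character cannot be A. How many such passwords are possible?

The first character has 7−1 = 6 choices (anything except A).
The remaining 5 characters are filled from the other 6 symbols without repetition: 6 × 5 × 4 × 3 × 2 = 720.
Total: 6 × 720 = 4320.

4320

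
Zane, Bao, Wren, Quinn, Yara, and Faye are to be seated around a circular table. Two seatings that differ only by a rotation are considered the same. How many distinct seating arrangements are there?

120

Seat Zane anywhere (absorbing the rotational symmetry), then permute the other 5: (5)! = 120.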